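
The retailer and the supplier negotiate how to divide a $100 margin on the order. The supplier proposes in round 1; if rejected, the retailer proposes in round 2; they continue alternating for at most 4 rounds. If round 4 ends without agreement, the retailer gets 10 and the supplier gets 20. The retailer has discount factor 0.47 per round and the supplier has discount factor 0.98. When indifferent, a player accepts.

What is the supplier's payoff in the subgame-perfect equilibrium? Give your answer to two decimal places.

Work backward from the last round.
Round 4 (the retailer proposes): the supplier gets 20 if talks fail, so the retailer offers 20 and keeps 80.
Round 3 (the supplier proposes): the retailer can get 80 next round, worth 0.47 × 80 = 37.6 now. The supplier offers 37.6 and keeps 100 − 37.6 = 62.4.
Round 2 (the retailer proposes): the supplier can get 62.4 next round, worth 0.98 × 62.4 = 61.152 now; the retailer offers that and keeps 38.848.
Round 1 (the supplier proposes): the retailer can get 38.848 next round, worth 0.47 × 38.848 = 18.25856 now. The supplier offers 18.25856 and keeps 100 − 18.25856 = 81.74144.

81.74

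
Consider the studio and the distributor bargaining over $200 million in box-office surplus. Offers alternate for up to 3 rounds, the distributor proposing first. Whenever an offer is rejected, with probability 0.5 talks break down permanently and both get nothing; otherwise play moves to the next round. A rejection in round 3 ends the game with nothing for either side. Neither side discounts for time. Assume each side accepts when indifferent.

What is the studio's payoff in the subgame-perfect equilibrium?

50

By backward induction:
Round 3 (the distributor proposes): the studio will accept anything ≥ 0, so the distributor offers 0 and keeps 200.
Round 2 (the studio proposes): rejecting gives the distributor an expected 0.5 × 200 = 100. The studio offers 100 and keeps 200 − 100 = 100.
Round 1 (the distributor proposes): rejecting gives the studio an expected 0.5 × 100 = 50, so the distributor offers 50, keeping 150.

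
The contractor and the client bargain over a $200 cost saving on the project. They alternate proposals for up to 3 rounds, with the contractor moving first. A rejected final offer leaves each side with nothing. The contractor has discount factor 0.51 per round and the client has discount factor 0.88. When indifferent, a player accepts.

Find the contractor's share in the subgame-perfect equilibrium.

Round 3 (the contractor proposes): the client will accept anything ≥ 0, so the contractor offers 0 and keeps 200.
Round 2 (the client proposes): the contractor can get 200 next round, worth 0.51 × 200 = 102 now; the client offers that and keeps 98.
Round 1 (the contractor proposes): the client can get 98 next round, worth 0.88 × 98 = 86.24 now. The contractor offers 86.24 and keeps 200 − 86.24 = 113.76.

113.76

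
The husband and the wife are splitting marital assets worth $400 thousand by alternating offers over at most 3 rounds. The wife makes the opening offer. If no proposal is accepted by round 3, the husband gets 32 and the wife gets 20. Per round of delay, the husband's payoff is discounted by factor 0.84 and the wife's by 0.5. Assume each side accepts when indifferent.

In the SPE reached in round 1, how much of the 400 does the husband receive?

181.44

Round 3 (the wife proposes): the husband gets 32 if talks fail, so the wife offers 32 and keeps 368.
Round 2 (the husband proposes): the wife can get 368 next round, worth 0.5 × 368 = 184 now. The husband offers 184 and keeps 400 − 184 = 216.
Round 1 (the wife proposes): the husband can get 216 next round, worth 0.84 × 216 = 181.44 now. The wife offers 181.44 and keeps 400 − 181.44 = 218.56.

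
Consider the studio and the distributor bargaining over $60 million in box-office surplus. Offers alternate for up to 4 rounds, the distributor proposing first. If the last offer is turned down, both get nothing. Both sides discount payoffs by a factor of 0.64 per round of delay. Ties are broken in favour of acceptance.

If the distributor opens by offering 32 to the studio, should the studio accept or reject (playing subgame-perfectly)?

Accept

Round 4 (the studio proposes): rejection yields 0 for the distributor; the studio offers 0 and keeps 60.
Round 3 (the distributor proposes): the studio can get 60 next round, worth 0.64 × 60 = 38.4 now; the distributor offers that and keeps 21.6.
Round 2 (the studio proposes): the distributor can get 21.6 next round, worth 0.64 × 21.6 = 13.824 now, so the studio offers 13.824, keeping 46.176.
So by rejecting in round 1, the studio gets 46.176 next round, worth 0.64 × 46.176 = 29.55264 now.
Offer 32 ≥ 29.55264, so the studio accepts.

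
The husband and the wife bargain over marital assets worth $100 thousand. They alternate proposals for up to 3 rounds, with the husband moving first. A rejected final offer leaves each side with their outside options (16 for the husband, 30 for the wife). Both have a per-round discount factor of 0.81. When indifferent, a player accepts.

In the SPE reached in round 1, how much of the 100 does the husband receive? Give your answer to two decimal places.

64.93

Round 3 (the husband proposes): the wife gets 30 if talks fail, so the husband offers 30 and keeps 70.
Round 2 (the wife proposes): the husband can get 70 next round, worth 0.81 × 70 = 56.7 now. The wife offers 56.7 and keeps 100 − 56.7 = 43.3.
Round 1 (the husband proposes): the wife can get 43.3 next round, worth 0.81 × 43.3 = 35.073 now. The husband offers 35.073 and keeps 100 − 35.073 = 64.927.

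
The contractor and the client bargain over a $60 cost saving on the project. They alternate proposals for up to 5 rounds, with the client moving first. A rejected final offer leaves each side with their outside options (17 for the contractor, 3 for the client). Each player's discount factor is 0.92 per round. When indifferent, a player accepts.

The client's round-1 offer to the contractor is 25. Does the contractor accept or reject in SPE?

Accept

Round 5 (the client proposes): the contractor gets 17 if talks fail, so the client offers 17 and keeps 43.
Round 4 (the contractor proposes): the client can get 43 next round, worth 0.92 × 43 = 39.56 now, so the contractor offers 39.56, keeping 20.44.
Round 3 (the client proposes): the contractor can get 20.44 next round, worth 0.92 × 20.44 = 18.8048 now; the client offers that and keeps 41.1952.
Round 2 (the contractor proposes): the client can get 41.1952 next round, worth 0.92 × 41.1952 = 37.899584 now, so the contractor offers 37.899584, keeping 22.100416.
So by rejecting in round 1, the contractor gets 22.100416 next round, worth 0.92 × 22.100416 = 20.33238272 now.
Offer 25 ≥ 20.33238272, so the contractor accepts.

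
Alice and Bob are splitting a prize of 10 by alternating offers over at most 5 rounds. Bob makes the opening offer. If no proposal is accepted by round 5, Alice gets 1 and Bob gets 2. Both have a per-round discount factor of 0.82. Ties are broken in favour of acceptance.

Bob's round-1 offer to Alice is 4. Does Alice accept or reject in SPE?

Round 5 (Bob proposes): Alice gets 1 if talks fail, so Bob offers 1 and keeps 9.
Round 4 (Alice proposes): Bob can get 9 next round, worth 0.82 × 9 = 7.38 now, so Alice offers 7.38, keeping 2.62.
Round 3 (Bob proposes): Alice can get 2.62 next round, worth 0.82 × 2.62 = 2.1484 now. Bob offers 2.1484 and keeps 10 − 2.1484 = 7.8516.
Round 2 (Alice proposes): Bob can get 7.8516 next round, worth 0.82 × 7.8516 = 6.438312 now; Alice offers that and keeps 3.561688.
So by rejecting in round 1, Alice gets 3.561688 next round, worth 0.82 × 3.561688 = 2.92058416 now.
Offer 4 ≥ 2.92058416, so Alice accepts.

Accept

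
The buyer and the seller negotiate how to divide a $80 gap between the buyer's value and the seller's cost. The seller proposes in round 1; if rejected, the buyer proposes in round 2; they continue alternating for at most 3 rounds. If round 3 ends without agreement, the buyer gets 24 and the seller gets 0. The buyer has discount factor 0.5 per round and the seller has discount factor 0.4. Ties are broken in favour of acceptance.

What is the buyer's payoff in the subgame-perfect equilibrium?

Round 3 (the seller proposes): the buyer gets 24 if talks fail, so the seller offers 24 and keeps 56.
Round 2 (the buyer proposes): the seller can get 56 next round, worth 0.4 × 56 = 22.4 now. The buyer offers 22.4 and keeps 80 − 22.4 = 57.6.
Round 1 (the seller proposes): the buyer can get 57.6 next round, worth 0.5 × 57.6 = 28.8 now, so the seller offers 28.8, keeping 51.2.

28.8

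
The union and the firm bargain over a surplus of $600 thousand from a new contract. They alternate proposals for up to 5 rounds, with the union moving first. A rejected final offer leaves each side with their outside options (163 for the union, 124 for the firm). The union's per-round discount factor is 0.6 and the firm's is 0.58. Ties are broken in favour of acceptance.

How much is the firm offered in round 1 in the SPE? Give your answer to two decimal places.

Work backward from the last round.
Round 5 (the union proposes): the firm gets 124 if talks fail, so the union offers 124 and keeps 476.
Round 4 (the firm proposes): the union can get 476 next round, worth 0.6 × 476 = 285.6 now; the firm offers that and keeps 314.4.
Round 3 (the union proposes): the firm can get 314.4 next round, worth 0.58 × 314.4 = 182.352 now; the union offers that and keeps 417.648.
Round 2 (the firm proposes): the union can get 417.648 next round, worth 0.6 × 417.648 = 250.5888 now; the firm offers that and keeps 349.4112.
Round 1 (the union proposes): the firm can get 349.4112 next round, worth 0.58 × 349.4112 = 202.658496 now, so the union offers 202.658496, keeping 397.341504.

202.66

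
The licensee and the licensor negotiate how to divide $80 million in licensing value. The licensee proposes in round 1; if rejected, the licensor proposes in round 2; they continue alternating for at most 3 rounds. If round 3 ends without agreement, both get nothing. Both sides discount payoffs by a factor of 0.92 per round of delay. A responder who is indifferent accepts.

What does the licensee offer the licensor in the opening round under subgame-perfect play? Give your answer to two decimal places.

Work backward from the last round.
Round 3 (the licensee proposes): rejection yields 0 for the licensor; the licensee offers 0 and keeps 80.
Round 2 (the licensor proposes): the licensee can get 80 next round, worth 0.92 × 80 = 73.6 now; the licensor offers that and keeps 6.4.
Round 1 (the licensee proposes): the licensor can get 6.4 next round, worth 0.92 × 6.4 = 5.888 now, so the licensee offers 5.888, keeping 74.112.

5.89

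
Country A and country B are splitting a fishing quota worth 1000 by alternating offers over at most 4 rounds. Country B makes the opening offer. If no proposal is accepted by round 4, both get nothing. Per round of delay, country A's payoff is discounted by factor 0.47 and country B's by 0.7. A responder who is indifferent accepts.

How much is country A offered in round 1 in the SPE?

295.63

Round 4 (country A proposes): rejection yields 0 for country B; country A offers 0 and keeps 1000.
Round 3 (country B proposes): country A can get 1000 next round, worth 0.47 × 1000 = 470 now. Country B offers 470 and keeps 1000 − 470 = 530.
Round 2 (country A proposes): country B can get 530 next round, worth 0.7 × 530 = 371 now; country A offers that and keeps 629.
Round 1 (country B proposes): country A can get 629 next round, worth 0.47 × 629 = 295.63 now. Country B offers 295.63 and keeps 1000 − 295.63 = 704.37.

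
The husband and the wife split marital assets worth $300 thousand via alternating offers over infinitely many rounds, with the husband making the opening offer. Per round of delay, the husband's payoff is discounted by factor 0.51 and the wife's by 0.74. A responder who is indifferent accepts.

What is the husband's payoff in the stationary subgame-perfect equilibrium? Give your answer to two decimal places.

125.28

In a stationary SPE each proposer offers the other exactly their discounted continuation value.
If the husband keeps x when proposing and the wife keeps y when proposing, then x = 300 − 0.74y and y = 300 − 0.51x.
Solving: x = 300(1 − 0.74) / (1 − 0.51·0.74) = 78 / 0.6226 ≈ 125.2811.
The wife gets 300 − 125.2811 ≈ 174.7189.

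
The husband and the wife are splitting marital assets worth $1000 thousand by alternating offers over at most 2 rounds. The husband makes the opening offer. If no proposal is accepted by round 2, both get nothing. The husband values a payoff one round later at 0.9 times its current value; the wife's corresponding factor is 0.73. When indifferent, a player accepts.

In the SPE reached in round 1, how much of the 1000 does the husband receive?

Round 2 (the wife proposes): rejection yields 0 for the husband; the wife offers 0 and keeps 1000.
Round 1 (the husband proposes): the wife can get 1000 next round, worth 0.73 × 1000 = 730 now. The husband offers 730 and keeps 1000 − 730 = 270.

270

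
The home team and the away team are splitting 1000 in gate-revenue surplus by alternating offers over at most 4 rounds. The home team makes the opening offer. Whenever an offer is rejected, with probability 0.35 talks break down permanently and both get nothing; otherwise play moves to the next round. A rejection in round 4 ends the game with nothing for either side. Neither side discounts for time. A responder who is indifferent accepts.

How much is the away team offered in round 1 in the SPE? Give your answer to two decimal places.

By backward induction:
Round 4 (the away team proposes): rejection yields 0 for the home team; the away team offers 0 and keeps 1000.
Round 3 (the home team proposes): rejecting gives the away team an expected 0.65 × 1000 = 650; the home team offers that and keeps 350.
Round 2 (the away team proposes): rejecting gives the home team an expected 0.65 × 350 = 227.5, so the away team offers 227.5, keeping 772.5.
Round 1 (the home team proposes): rejecting gives the away team an expected 0.65 × 772.5 = 502.125; the home team offers that and keeps 497.875.

502.13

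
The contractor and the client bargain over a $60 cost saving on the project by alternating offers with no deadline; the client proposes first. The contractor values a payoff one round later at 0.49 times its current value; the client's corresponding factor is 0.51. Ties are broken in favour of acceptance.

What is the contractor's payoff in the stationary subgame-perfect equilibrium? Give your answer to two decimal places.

19.21

Let x be the client's share when the client proposes and y be the contractor's share when the contractor proposes.
The contractor accepts iff offered ≥ 0.49·y, so x = 60 − 0.49y. Symmetrically y = 60 − 0.51x.
Substituting: x = 60 − 0.49(60 − 0.51x), giving x(1 − 0.51·0.49) = 60(1 − 0.49).
So x = 60 × 0.51 / 0.7501 ≈ 40.7946, and the contractor receives 60 − x ≈ 19.2054.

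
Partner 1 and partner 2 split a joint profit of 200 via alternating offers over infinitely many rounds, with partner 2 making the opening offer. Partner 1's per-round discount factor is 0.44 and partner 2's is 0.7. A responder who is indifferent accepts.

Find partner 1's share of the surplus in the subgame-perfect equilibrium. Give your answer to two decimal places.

38.15

In a stationary SPE each proposer offers the other exactly their discounted continuation value.
If partner 2 keeps x when proposing and partner 1 keeps y when proposing, then x = 200 − 0.44y and y = 200 − 0.7x.
Solving: x = 200(1 − 0.44) / (1 − 0.7·0.44) = 112 / 0.692 ≈ 161.8497.
Partner 1 gets 200 − 161.8497 ≈ 38.1503.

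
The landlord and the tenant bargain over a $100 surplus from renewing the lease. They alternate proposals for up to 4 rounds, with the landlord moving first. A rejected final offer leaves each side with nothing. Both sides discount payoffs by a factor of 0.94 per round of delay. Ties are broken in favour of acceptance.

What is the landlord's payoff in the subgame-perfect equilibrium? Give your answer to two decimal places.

11.30

Round 4 (the tenant proposes): rejection yields 0 for the landlord; the tenant offers 0 and keeps 100.
Round 3 (the landlord proposes): the tenant can get 100 next round, worth 0.94 × 100 = 94 now; the landlord offers that and keeps 6.
Round 2 (the tenant proposes): the landlord can get 6 next round, worth 0.94 × 6 = 5.64 now. The tenant offers 5.64 and keeps 100 − 5.64 = 94.36.
Round 1 (the landlord proposes): the tenant can get 94.36 next round, worth 0.94 × 94.36 = 88.6984 now; the landlord offers that and keeps 11.3016.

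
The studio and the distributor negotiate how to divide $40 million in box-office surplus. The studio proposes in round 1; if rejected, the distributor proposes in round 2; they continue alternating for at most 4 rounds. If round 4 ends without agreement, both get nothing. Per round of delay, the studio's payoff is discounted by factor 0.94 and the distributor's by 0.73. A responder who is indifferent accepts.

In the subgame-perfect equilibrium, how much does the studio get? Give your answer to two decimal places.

18.21

Solve by backward induction from round 4.
Round 4 (the distributor proposes): the studio will accept anything ≥ 0, so the distributor offers 0 and keeps 40.
Round 3 (the studio proposes): the distributor can get 40 next round, worth 0.73 × 40 = 29.2 now, so the studio offers 29.2, keeping 10.8.
Round 2 (the distributor proposes): the studio can get 10.8 next round, worth 0.94 × 10.8 = 10.152 now, so the distributor offers 10.152, keeping 29.848.
Round 1 (the studio proposes): the distributor can get 29.848 next round, worth 0.73 × 29.848 = 21.78904 now; the studio offers that and keeps 18.21096.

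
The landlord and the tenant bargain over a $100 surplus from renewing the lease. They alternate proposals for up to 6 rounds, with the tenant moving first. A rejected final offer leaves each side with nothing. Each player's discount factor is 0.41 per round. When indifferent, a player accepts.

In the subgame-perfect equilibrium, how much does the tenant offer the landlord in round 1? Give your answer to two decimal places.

29.41

By backward induction:
Round 6 (the landlord proposes): the tenant will accept anything ≥ 0, so the landlord offers 0 and keeps 100.
Round 5 (the tenant proposes): the landlord can get 100 next round, worth 0.41 × 100 = 41 now; the tenant offers that and keeps 59.
Round 4 (the landlord proposes): the tenant can get 59 next round, worth 0.41 × 59 = 24.19 now. The landlord offers 24.19 and keeps 100 − 24.19 = 75.81.
Round 3 (the tenant proposes): the landlord can get 75.81 next round, worth 0.41 × 75.81 = 31.0821 now. The tenant offers 31.0821 and keeps 100 − 31.0821 = 68.9179.
Round 2 (the landlord proposes): the tenant can get 68.9179 next round, worth 0.41 × 68.9179 = 28.256339 now, so the landlord offers 28.256339, keeping 71.743661.
Round 1 (the tenant proposes): the landlord can get 71.743661 next round, worth 0.41 × 71.743661 = 29.41490101 now; the tenant offers that and keeps 70.58509899.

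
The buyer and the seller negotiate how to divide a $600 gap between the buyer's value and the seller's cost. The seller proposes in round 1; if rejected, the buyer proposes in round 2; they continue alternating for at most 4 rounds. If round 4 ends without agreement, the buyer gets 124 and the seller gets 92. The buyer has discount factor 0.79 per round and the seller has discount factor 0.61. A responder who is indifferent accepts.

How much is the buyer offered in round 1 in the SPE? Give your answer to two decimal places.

Round 4 (the buyer proposes): the seller gets 92 if talks fail, so the buyer offers 92 and keeps 508.
Round 3 (the seller proposes): the buyer can get 508 next round, worth 0.79 × 508 = 401.32 now. The seller offers 401.32 and keeps 600 − 401.32 = 198.68.
Round 2 (the buyer proposes): the seller can get 198.68 next round, worth 0.61 × 198.68 = 121.1948 now, so the buyer offers 121.1948, keeping 478.8052.
Round 1 (the seller proposes): the buyer can get 478.8052 next round, worth 0.79 × 478.8052 = 378.256108 now, so the seller offers 378.256108, keeping 221.743892.

378.26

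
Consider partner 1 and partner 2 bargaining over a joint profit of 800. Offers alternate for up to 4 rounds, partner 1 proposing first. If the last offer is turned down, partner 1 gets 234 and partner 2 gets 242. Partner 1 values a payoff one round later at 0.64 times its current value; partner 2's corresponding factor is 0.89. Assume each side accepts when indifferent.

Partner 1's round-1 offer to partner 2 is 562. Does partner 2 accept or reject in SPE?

Round 4 (partner 2 proposes): partner 1 gets 234 if talks fail, so partner 2 offers 234 and keeps 566.
Round 3 (partner 1 proposes): partner 2 can get 566 next round, worth 0.89 × 566 = 503.74 now; partner 1 offers that and keeps 296.26.
Round 2 (partner 2 proposes): partner 1 can get 296.26 next round, worth 0.64 × 296.26 = 189.6064 now, so partner 2 offers 189.6064, keeping 610.3936.
So by rejecting in round 1, partner 2 gets 610.3936 next round, worth 0.89 × 610.3936 = 543.250304 now.
Offer 562 ≥ 543.250304, so partner 2 accepts.

Accept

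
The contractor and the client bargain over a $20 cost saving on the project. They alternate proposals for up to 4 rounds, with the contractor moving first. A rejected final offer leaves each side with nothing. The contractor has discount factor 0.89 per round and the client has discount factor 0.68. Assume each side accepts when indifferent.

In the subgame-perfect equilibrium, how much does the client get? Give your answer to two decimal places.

Round 4 (the client proposes): the contractor will accept anything ≥ 0, so the client offers 0 and keeps 20.
Round 3 (the contractor proposes): the client can get 20 next round, worth 0.68 × 20 = 13.6 now, so the contractor offers 13.6, keeping 6.4.
Round 2 (the client proposes): the contractor can get 6.4 next round, worth 0.89 × 6.4 = 5.696 now; the client offers that and keeps 14.304.
Round 1 (the contractor proposes): the client can get 14.304 next round, worth 0.68 × 14.304 = 9.72672 now, so the contractor offers 9.72672, keeping 10.27328.

9.73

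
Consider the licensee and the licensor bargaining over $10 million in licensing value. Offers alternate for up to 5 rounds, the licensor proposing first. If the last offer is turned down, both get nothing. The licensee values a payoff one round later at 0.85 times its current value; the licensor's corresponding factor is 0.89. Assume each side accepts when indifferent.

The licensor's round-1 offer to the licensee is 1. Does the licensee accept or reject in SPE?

Work out the licensee's continuation value if the offer is rejected.
Round 5 (the licensor proposes): rejection yields 0 for the licensee; the licensor offers 0 and keeps 10.
Round 4 (the licensee proposes): the licensor can get 10 next round, worth 0.89 × 10 = 8.9 now. The licensee offers 8.9 and keeps 10 − 8.9 = 1.1.
Round 3 (the licensor proposes): the licensee can get 1.1 next round, worth 0.85 × 1.1 = 0.935 now. The licensor offers 0.935 and keeps 10 − 0.935 = 9.065.
Round 2 (the licensee proposes): the licensor can get 9.065 next round, worth 0.89 × 9.065 = 8.06785 now. The licensee offers 8.06785 and keeps 10 − 8.06785 = 1.93215.
So by rejecting in round 1, the licensee gets 1.93215 next round, worth 0.85 × 1.93215 = 1.6423275 now.
Offer 1 < 1.6423275, so the licensee rejects.

Reject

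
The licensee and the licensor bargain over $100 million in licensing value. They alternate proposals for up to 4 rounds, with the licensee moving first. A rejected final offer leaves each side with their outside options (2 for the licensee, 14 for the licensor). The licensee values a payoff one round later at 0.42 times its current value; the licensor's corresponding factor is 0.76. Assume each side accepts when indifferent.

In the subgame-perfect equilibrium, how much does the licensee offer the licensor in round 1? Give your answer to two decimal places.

By backward induction:
Round 4 (the licensor proposes): the licensee gets 2 if talks fail, so the licensor offers 2 and keeps 98.
Round 3 (the licensee proposes): the licensor can get 98 next round, worth 0.76 × 98 = 74.48 now, so the licensee offers 74.48, keeping 25.52.
Round 2 (the licensor proposes): the licensee can get 25.52 next round, worth 0.42 × 25.52 = 10.7184 now. The licensor offers 10.7184 and keeps 100 − 10.7184 = 89.2816.
Round 1 (the licensee proposes): the licensor can get 89.2816 next round, worth 0.76 × 89.2816 = 67.854016 now. The licensee offers 67.854016 and keeps 100 − 67.854016 = 32.145984.

67.85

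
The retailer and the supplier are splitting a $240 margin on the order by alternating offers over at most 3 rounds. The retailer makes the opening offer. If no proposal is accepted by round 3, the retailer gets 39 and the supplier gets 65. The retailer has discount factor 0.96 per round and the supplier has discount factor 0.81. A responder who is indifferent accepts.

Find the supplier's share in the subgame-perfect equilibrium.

58.32

Round 3 (the retailer proposes): the supplier gets 65 if talks fail, so the retailer offers 65 and keeps 175.
Round 2 (the supplier proposes): the retailer can get 175 next round, worth 0.96 × 175 = 168 now, so the supplier offers 168, keeping 72.
Round 1 (the retailer proposes): the supplier can get 72 next round, worth 0.81 × 72 = 58.32 now, so the retailer offers 58.32, keeping 181.68.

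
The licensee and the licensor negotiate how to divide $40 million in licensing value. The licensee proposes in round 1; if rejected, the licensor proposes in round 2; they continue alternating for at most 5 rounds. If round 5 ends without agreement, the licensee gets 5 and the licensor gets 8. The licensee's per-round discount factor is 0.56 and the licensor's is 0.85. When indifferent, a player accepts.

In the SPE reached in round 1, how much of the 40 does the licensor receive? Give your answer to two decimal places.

23.89

Round 5 (the licensee proposes): the licensor gets 8 if talks fail, so the licensee offers 8 and keeps 32.
Round 4 (the licensor proposes): the licensee can get 32 next round, worth 0.56 × 32 = 17.92 now; the licensor offers that and keeps 22.08.
Round 3 (the licensee proposes): the licensor can get 22.08 next round, worth 0.85 × 22.08 = 18.768 now, so the licensee offers 18.768, keeping 21.232.
Round 2 (the licensor proposes): the licensee can get 21.232 next round, worth 0.56 × 21.232 = 11.88992 now; the licensor offers that and keeps 28.11008.
Round 1 (the licensee proposes): the licensor can get 28.11008 next round, worth 0.85 × 28.11008 = 23.893568 now, so the licensee offers 23.893568, keeping 16.106432.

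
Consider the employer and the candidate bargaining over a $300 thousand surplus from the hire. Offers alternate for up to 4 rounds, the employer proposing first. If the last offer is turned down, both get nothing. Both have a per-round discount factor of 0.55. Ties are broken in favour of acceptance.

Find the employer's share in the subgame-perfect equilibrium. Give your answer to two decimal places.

175.84

Round 4 (the candidate proposes): rejection yields 0 for the employer; the candidate offers 0 and keeps 300.
Round 3 (the employer proposes): the candidate can get 300 next round, worth 0.55 × 300 = 165 now; the employer offers that and keeps 135.
Round 2 (the candidate proposes): the employer can get 135 next round, worth 0.55 × 135 = 74.25 now, so the candidate offers 74.25, keeping 225.75.
Round 1 (the employer proposes): the candidate can get 225.75 next round, worth 0.55 × 225.75 = 124.1625 now; the employer offers that and keeps 175.8375.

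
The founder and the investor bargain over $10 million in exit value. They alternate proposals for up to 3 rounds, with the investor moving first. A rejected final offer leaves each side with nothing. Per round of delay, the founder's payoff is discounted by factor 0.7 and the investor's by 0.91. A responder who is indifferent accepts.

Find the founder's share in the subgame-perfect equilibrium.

0.63

Solve by backward induction from round 3.
Round 3 (the investor proposes): the founder will accept anything ≥ 0, so the investor offers 0 and keeps 10.
Round 2 (the founder proposes): the investor can get 10 next round, worth 0.91 × 10 = 9.1 now. The founder offers 9.1 and keeps 10 − 9.1 = 0.9.
Round 1 (the investor proposes): the founder can get 0.9 next round, worth 0.7 × 0.9 = 0.63 now, so the investor offers 0.63, keeping 9.37.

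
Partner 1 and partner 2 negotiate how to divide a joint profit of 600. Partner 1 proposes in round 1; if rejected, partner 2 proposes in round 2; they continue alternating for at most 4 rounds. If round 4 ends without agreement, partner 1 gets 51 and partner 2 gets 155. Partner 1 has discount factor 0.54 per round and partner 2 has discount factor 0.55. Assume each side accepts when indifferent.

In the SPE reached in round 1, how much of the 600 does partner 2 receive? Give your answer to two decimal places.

By backward induction:
Round 4 (partner 2 proposes): partner 1 gets 51 if talks fail, so partner 2 offers 51 and keeps 549.
Round 3 (partner 1 proposes): partner 2 can get 549 next round, worth 0.55 × 549 = 301.95 now; partner 1 offers that and keeps 298.05.
Round 2 (partner 2 proposes): partner 1 can get 298.05 next round, worth 0.54 × 298.05 = 160.947 now, so partner 2 offers 160.947, keeping 439.053.
Round 1 (partner 1 proposes): partner 2 can get 439.053 next round, worth 0.55 × 439.053 = 241.47915 now. Partner 1 offers 241.47915 and keeps 600 − 241.47915 = 358.52085.

241.48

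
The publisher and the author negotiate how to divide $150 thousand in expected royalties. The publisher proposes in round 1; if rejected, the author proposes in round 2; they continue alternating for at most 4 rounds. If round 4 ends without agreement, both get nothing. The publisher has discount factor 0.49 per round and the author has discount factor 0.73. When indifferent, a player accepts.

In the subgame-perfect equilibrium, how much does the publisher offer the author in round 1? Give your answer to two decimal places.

95.01

Round 4 (the author proposes): rejection yields 0 for the publisher; the author offers 0 and keeps 150.
Round 3 (the publisher proposes): the author can get 150 next round, worth 0.73 × 150 = 109.5 now. The publisher offers 109.5 and keeps 150 − 109.5 = 40.5.
Round 2 (the author proposes): the publisher can get 40.5 next round, worth 0.49 × 40.5 = 19.845 now. The author offers 19.845 and keeps 150 − 19.845 = 130.155.
Round 1 (the publisher proposes): the author can get 130.155 next round, worth 0.73 × 130.155 = 95.01315 now. The publisher offers 95.01315 and keeps 150 − 95.01315 = 54.98685.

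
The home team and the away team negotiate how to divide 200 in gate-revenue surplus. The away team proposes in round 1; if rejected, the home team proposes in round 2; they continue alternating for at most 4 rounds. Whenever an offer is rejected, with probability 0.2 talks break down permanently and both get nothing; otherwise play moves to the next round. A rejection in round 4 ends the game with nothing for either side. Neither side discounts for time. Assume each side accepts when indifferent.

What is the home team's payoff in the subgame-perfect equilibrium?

134.4

Round 4 (the home team proposes): the away team will accept anything ≥ 0, so the home team offers 0 and keeps 200.
Round 3 (the away team proposes): rejecting gives the home team an expected 0.8 × 200 = 160. The away team offers 160 and keeps 200 − 160 = 40.
Round 2 (the home team proposes): rejecting gives the away team an expected 0.8 × 40 = 32, so the home team offers 32, keeping 168.
Round 1 (the away team proposes): rejecting gives the home team an expected 0.8 × 168 = 134.4. The away team offers 134.4 and keeps 200 − 134.4 = 65.6.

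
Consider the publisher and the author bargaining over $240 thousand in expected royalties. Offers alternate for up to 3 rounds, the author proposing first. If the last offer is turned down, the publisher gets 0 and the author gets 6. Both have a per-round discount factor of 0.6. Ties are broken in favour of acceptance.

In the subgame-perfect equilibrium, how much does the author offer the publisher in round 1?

Solve by backward induction from round 3.
Round 3 (the author proposes): the publisher will accept anything ≥ 0, so the author offers 0 and keeps 240.
Round 2 (the publisher proposes): the author can get 240 next round, worth 0.6 × 240 = 144 now, so the publisher offers 144, keeping 96.
Round 1 (the author proposes): the publisher can get 96 next round, worth 0.6 × 96 = 57.6 now; the author offers that and keeps 182.4.

57.6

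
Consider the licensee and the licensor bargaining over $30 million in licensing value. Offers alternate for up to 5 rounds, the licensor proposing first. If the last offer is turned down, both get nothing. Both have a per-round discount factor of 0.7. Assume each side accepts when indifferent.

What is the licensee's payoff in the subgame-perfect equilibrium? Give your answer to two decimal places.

9.39

By backward induction:
Round 5 (the licensor proposes): the licensee will accept anything ≥ 0, so the licensor offers 0 and keeps 30.
Round 4 (the licensee proposes): the licensor can get 30 next round, worth 0.7 × 30 = 21 now. The licensee offers 21 and keeps 30 − 21 = 9.
Round 3 (the licensor proposes): the licensee can get 9 next round, worth 0.7 × 9 = 6.3 now; the licensor offers that and keeps 23.7.
Round 2 (the licensee proposes): the licensor can get 23.7 next round, worth 0.7 × 23.7 = 16.59 now, so the licensee offers 16.59, keeping 13.41.
Round 1 (the licensor proposes): the licensee can get 13.41 next round, worth 0.7 × 13.41 = 9.387 now; the licensor offers that and keeps 20.613.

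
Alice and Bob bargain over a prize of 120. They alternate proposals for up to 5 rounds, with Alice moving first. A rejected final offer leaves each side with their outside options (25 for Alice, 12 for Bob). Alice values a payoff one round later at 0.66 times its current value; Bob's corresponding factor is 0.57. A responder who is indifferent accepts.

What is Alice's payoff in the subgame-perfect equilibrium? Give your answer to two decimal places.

Round 5 (Alice proposes): Bob gets 12 if talks fail, so Alice offers 12 and keeps 108.
Round 4 (Bob proposes): Alice can get 108 next round, worth 0.66 × 108 = 71.28 now. Bob offers 71.28 and keeps 120 − 71.28 = 48.72.
Round 3 (Alice proposes): Bob can get 48.72 next round, worth 0.57 × 48.72 = 27.7704 now; Alice offers that and keeps 92.2296.
Round 2 (Bob proposes): Alice can get 92.2296 next round, worth 0.66 × 92.2296 = 60.871536 now; Bob offers that and keeps 59.128464.
Round 1 (Alice proposes): Bob can get 59.128464 next round, worth 0.57 × 59.128464 = 33.70322448 now; Alice offers that and keeps 86.29677552.

86.30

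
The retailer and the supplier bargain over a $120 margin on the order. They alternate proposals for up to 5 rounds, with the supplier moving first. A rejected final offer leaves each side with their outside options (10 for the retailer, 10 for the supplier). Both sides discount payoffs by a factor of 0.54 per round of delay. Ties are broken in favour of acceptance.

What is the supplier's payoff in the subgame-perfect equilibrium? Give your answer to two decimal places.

By backward induction:
Round 5 (the supplier proposes): the retailer gets 10 if talks fail, so the supplier offers 10 and keeps 110.
Round 4 (the retailer proposes): the supplier can get 110 next round, worth 0.54 × 110 = 59.4 now; the retailer offers that and keeps 60.6.
Round 3 (the supplier proposes): the retailer can get 60.6 next round, worth 0.54 × 60.6 = 32.724 now; the supplier offers that and keeps 87.276.
Round 2 (the retailer proposes): the supplier can get 87.276 next round, worth 0.54 × 87.276 = 47.12904 now, so the retailer offers 47.12904, keeping 72.87096.
Round 1 (the supplier proposes): the retailer can get 72.87096 next round, worth 0.54 × 72.87096 = 39.3503184 now, so the supplier offers 39.3503184, keeping 80.6496816.

80.65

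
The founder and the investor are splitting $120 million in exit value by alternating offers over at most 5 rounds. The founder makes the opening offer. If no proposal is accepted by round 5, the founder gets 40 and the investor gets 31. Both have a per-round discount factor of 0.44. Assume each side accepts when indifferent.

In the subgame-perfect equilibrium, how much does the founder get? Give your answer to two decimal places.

Round 5 (the founder proposes): the investor gets 31 if talks fail, so the founder offers 31 and keeps 89.
Round 4 (the investor proposes): the founder can get 89 next round, worth 0.44 × 89 = 39.16 now; the investor offers that and keeps 80.84.
Round 3 (the founder proposes): the investor can get 80.84 next round, worth 0.44 × 80.84 = 35.5696 now. The founder offers 35.5696 and keeps 120 − 35.5696 = 84.4304.
Round 2 (the investor proposes): the founder can get 84.4304 next round, worth 0.44 × 84.4304 = 37.149376 now. The investor offers 37.149376 and keeps 120 − 37.149376 = 82.850624.
Round 1 (the founder proposes): the investor can get 82.850624 next round, worth 0.44 × 82.850624 = 36.45427456 now. The founder offers 36.45427456 and keeps 120 − 36.45427456 = 83.54572544.

83.55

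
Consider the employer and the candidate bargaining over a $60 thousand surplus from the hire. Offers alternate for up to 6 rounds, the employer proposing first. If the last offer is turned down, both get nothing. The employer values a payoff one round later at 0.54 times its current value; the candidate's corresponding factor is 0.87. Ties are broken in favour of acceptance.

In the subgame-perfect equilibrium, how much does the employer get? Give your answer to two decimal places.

By backward induction:
Round 6 (the candidate proposes): rejection yields 0 for the employer; the candidate offers 0 and keeps 60.
Round 5 (the employer proposes): the candidate can get 60 next round, worth 0.87 × 60 = 52.2 now, so the employer offers 52.2, keeping 7.8.
Round 4 (the candidate proposes): the employer can get 7.8 next round, worth 0.54 × 7.8 = 4.212 now. The candidate offers 4.212 and keeps 60 − 4.212 = 55.788.
Round 3 (the employer proposes): the candidate can get 55.788 next round, worth 0.87 × 55.788 = 48.53556 now. The employer offers 48.53556 and keeps 60 − 48.53556 = 11.46444.
Round 2 (the candidate proposes): the employer can get 11.46444 next round, worth 0.54 × 11.46444 = 6.1907976 now; the candidate offers that and keeps 53.8092024.
Round 1 (the employer proposes): the candidate can get 53.8092024 next round, worth 0.87 × 53.8092024 = 46.814006088 now. The employer offers 46.814006088 and keeps 60 − 46.814006088 = 13.185993912.

13.19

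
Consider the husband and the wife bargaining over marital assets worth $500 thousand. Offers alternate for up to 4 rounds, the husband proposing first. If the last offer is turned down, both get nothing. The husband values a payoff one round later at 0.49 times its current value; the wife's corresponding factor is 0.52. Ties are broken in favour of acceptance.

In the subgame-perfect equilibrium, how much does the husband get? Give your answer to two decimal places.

Round 4 (the wife proposes): the husband will accept anything ≥ 0, so the wife offers 0 and keeps 500.
Round 3 (the husband proposes): the wife can get 500 next round, worth 0.52 × 500 = 260 now; the husband offers that and keeps 240.
Round 2 (the wife proposes): the husband can get 240 next round, worth 0.49 × 240 = 117.6 now; the wife offers that and keeps 382.4.
Round 1 (the husband proposes): the wife can get 382.4 next round, worth 0.52 × 382.4 = 198.848 now. The husband offers 198.848 and keeps 500 − 198.848 = 301.152.

301.15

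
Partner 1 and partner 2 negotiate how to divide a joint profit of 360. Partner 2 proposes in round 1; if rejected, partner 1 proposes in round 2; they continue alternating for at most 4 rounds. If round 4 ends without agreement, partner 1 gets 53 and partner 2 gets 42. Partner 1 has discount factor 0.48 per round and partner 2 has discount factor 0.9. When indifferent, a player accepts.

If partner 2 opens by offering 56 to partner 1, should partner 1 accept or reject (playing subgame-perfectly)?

Work out partner 1's continuation value if the offer is rejected.
Round 4 (partner 1 proposes): partner 2 gets 42 if talks fail, so partner 1 offers 42 and keeps 318.
Round 3 (partner 2 proposes): partner 1 can get 318 next round, worth 0.48 × 318 = 152.64 now, so partner 2 offers 152.64, keeping 207.36.
Round 2 (partner 1 proposes): partner 2 can get 207.36 next round, worth 0.9 × 207.36 = 186.624 now, so partner 1 offers 186.624, keeping 173.376.
So by rejecting in round 1, partner 1 gets 173.376 next round, worth 0.48 × 173.376 = 83.22048 now.
Offer 56 < 83.22048, so partner 1 rejects.

Reject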